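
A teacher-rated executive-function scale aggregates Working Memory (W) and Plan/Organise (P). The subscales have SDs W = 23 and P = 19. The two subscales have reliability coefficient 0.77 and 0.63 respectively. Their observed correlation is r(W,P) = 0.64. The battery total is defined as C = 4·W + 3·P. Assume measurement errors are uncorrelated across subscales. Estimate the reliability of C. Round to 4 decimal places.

0.8291

Var(C) = 4²·23² + 3²·19² + 2·[12·23·19·0.64] = 11713 + 6712.32 = 18425.3.
With uncorrelated errors the cross-covariances are all true-score covariance, so they carry over unchanged; only the diagonal terms shrink to ρᵢσᵢ².
True-score variance = [4²·23²·0.77 + 3²·19²·0.63] + 6712.32 = 8564.15 + 6712.32 = 15276.5.
Reliability = 15276.5 / 18425.3 = 0.8291.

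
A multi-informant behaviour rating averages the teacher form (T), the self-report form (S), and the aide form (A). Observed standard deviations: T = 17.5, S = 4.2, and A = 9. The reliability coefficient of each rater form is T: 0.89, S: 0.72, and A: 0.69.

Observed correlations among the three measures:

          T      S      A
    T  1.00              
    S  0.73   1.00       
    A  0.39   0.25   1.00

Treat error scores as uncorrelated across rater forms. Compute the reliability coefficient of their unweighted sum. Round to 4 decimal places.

Var(T+S+A) = 17.5² + 4.2² + 9² + 2·[17.5·4.2·0.73 + 17.5·9·0.39 + 4.2·9·0.25] = 404.89 + 249.06 = 653.95.
With uncorrelated errors the cross-covariances are all true-score covariance, so they carry over unchanged; only the diagonal terms shrink to ρᵢσᵢ².
True-score variance = [17.5²·0.89 + 4.2²·0.72 + 9²·0.69] + 249.06 = 341.153 + 249.06 = 590.213.
Reliability = 590.213 / 653.95 = 0.9025.

0.9025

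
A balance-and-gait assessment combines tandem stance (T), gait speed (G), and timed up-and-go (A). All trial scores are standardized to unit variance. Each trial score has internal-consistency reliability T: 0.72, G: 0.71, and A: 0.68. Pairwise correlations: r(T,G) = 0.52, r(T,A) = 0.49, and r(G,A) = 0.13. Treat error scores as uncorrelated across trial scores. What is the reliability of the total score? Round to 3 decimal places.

0.831

Var(T+G+A) = 3 + 2·[0.52 + 0.49 + 0.13] = 3 + 2.28 = 5.28.
Under uncorrelated errors the observed covariances equal the true-score covariances, so only the own-variance terms attenuate.
True-score variance = [0.72 + 0.71 + 0.68] + 2.28 = 2.11 + 2.28 = 4.39.
Reliability = 4.39 / 5.28 = 0.831.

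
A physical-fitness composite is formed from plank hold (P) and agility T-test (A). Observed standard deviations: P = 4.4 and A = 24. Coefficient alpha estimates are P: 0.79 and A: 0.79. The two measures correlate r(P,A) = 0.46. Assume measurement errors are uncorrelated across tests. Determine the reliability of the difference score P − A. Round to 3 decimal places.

0.749

Var(P−A) = 4.4² + 24² − 2·4.4·24·0.46 = 595.36 − 97.152 = 498.208.
With uncorrelated errors the cross-covariances are all true-score covariance, so they carry over unchanged; only the diagonal terms shrink to ρᵢσᵢ².
True-score variance = [4.4²·0.79 + 24²·0.79] − 97.152 = 470.334 − 97.152 = 373.182.
Reliability = 373.182 / 498.208 = 0.749.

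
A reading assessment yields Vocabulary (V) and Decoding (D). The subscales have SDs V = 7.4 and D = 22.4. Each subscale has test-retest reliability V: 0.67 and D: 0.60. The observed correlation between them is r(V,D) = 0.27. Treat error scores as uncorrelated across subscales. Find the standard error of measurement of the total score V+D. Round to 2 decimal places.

Var(total) = 556.52 + 89.5104 = 646.03.
True-score variance = 337.745 + 89.5104 = 427.256, so reliability = 0.6614.
Error variance = 646.03 − 427.256 = 218.775; SEM = √218.775 = 14.79.

14.79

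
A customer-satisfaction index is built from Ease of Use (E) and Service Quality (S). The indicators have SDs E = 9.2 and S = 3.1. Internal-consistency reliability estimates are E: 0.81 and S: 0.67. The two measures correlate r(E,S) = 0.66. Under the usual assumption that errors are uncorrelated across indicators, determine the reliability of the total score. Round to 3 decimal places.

Var(E+S) = 9.2² + 3.1² + 2·[9.2·3.1·0.66] = 94.25 + 37.6464 = 131.896.
With uncorrelated errors the cross-covariances are all true-score covariance, so they carry over unchanged; only the diagonal terms shrink to ρᵢσᵢ².
True-score variance = [9.2²·0.81 + 3.1²·0.67] + 37.6464 = 74.9971 + 37.6464 = 112.643.
Reliability = 112.643 / 131.896 = 0.854.

0.854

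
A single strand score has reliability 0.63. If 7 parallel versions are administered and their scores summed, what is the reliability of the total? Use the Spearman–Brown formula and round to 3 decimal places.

0.923

ρ_k = kρ / (1 + (k−1)ρ) = 7·0.63 / (1 + 6·0.63) = 4.410 / 4.780 = 0.923.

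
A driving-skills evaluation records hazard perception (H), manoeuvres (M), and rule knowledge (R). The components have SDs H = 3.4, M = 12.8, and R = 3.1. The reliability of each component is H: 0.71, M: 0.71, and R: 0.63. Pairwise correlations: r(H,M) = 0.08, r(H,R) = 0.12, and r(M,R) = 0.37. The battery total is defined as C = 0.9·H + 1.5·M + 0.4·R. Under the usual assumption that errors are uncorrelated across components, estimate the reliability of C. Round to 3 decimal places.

0.730

Var(C) = 0.9²·3.4² + 1.5²·12.8² + 0.4²·3.1² + 2·[1.35·3.4·12.8·0.08 + 0.36·3.4·3.1·0.12 + 0.6·12.8·3.1·0.37] = 379.541 + 27.9289 = 407.47.
With uncorrelated errors the cross-covariances are all true-score covariance, so they carry over unchanged; only the diagonal terms shrink to ρᵢσᵢ².
True-score variance = [0.9²·3.4²·0.71 + 1.5²·12.8²·0.71 + 0.4²·3.1²·0.63] + 27.9289 = 269.351 + 27.9289 = 297.28.
Reliability = 297.28 / 407.47 = 0.730.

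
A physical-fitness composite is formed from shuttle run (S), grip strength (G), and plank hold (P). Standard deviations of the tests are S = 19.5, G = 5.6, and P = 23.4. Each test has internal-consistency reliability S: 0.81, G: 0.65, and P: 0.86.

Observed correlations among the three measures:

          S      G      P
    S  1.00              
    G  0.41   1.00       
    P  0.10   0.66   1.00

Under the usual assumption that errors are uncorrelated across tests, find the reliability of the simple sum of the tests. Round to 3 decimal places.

Var(S+G+P) = 19.5² + 5.6² + 23.4² + 2·[19.5·5.6·0.41 + 19.5·23.4·0.10 + 5.6·23.4·0.66] = 959.17 + 353.777 = 1312.95.
Because errors are independent across components, Cov(Tᵢ,Tⱼ) = Cov(Xᵢ,Xⱼ); the off-diagonal part of the true-score variance is the same as above.
True-score variance = [19.5²·0.81 + 5.6²·0.65 + 23.4²·0.86] + 353.777 = 799.288 + 353.777 = 1153.06.
Reliability = 1153.06 / 1312.95 = 0.878.

0.878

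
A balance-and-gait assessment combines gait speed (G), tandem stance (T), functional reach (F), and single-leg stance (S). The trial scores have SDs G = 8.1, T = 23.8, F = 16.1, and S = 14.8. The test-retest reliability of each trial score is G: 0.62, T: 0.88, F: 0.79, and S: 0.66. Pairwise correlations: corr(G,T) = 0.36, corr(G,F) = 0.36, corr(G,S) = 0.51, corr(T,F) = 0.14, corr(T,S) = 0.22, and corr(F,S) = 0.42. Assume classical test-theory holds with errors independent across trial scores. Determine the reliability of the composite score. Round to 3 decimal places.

Var(G+T+F+S) = 8.1² + 23.8² + 16.1² + 14.8² + 2·[8.1·23.8·0.36 + 8.1·16.1·0.36 + 8.1·14.8·0.51 + 23.8·16.1·0.14 + 23.8·14.8·0.22 + 16.1·14.8·0.42] = 1110.3 + 817.406 = 1927.71.
Under uncorrelated errors the observed covariances equal the true-score covariances, so only the own-variance terms attenuate.
True-score variance = [8.1²·0.62 + 23.8²·0.88 + 16.1²·0.79 + 14.8²·0.66] + 817.406 = 888.488 + 817.406 = 1705.89.
Reliability = 1705.89 / 1927.71 = 0.885.

0.885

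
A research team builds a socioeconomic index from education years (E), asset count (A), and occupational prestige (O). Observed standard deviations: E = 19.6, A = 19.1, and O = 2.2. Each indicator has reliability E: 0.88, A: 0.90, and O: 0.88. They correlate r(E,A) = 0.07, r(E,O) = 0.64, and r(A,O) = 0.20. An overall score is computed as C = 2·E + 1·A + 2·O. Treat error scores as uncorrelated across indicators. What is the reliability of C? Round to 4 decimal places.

Var(C) = 2²·19.6² + 19.1² + 2²·2.2² + 2·[2·19.6·19.1·0.07 + 4·19.6·2.2·0.64 + 2·19.1·2.2·0.20] = 1920.81 + 359.211 = 2280.02.
Because errors are independent across components, Cov(Tᵢ,Tⱼ) = Cov(Xᵢ,Xⱼ); the off-diagonal part of the true-score variance is the same as above.
True-score variance = [2²·19.6²·0.88 + 19.1²·0.90 + 2²·2.2²·0.88] + 359.211 = 1697.61 + 359.211 = 2056.82.
Reliability = 2056.82 / 2280.02 = 0.9021.

0.9021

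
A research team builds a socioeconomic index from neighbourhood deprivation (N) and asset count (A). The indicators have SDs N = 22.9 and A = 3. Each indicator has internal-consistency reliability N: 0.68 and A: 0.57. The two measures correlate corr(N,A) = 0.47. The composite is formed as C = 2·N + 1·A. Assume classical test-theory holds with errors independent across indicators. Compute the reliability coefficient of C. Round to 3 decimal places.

0.698

Var(C) = 2²·22.9² + 3² + 2·[2·22.9·3·0.47] = 2106.64 + 129.156 = 2235.8.
With uncorrelated errors the cross-covariances are all true-score covariance, so they carry over unchanged; only the diagonal terms shrink to ρᵢσᵢ².
True-score variance = [2²·22.9²·0.68 + 3²·0.57] + 129.156 = 1431.53 + 129.156 = 1560.68.
Reliability = 1560.68 / 2235.8 = 0.698.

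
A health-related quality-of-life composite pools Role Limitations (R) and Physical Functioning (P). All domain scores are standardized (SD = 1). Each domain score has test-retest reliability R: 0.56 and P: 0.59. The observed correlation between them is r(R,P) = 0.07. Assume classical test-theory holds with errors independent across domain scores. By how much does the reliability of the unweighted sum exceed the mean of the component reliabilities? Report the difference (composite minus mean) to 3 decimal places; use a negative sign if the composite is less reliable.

Var(sum) = 2 + 0.14 = 2.14; true-score variance = 1.15 + 0.14 = 1.29; composite reliability = 0.6028.
Mean component reliability = 0.5750.
Difference = 0.6028 − 0.5750 = 0.028.

0.028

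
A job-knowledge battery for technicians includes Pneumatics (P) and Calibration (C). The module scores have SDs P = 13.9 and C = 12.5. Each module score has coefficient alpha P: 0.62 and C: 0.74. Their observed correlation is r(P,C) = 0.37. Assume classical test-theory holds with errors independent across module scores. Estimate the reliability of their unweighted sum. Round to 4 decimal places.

0.7614

Var(P+C) = 13.9² + 12.5² + 2·[13.9·12.5·0.37] = 349.46 + 128.575 = 478.035.
With uncorrelated errors the cross-covariances are all true-score covariance, so they carry over unchanged; only the diagonal terms shrink to ρᵢσᵢ².
True-score variance = [13.9²·0.62 + 12.5²·0.74] + 128.575 = 235.415 + 128.575 = 363.99.
Reliability = 363.99 / 478.035 = 0.7614.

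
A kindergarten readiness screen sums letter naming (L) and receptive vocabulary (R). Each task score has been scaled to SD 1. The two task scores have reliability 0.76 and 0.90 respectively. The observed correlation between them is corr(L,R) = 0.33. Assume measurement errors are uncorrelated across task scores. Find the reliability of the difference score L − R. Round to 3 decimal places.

Var(L−R) = 1 + 1 − 2·0.33 = 2 − 0.66 = 1.34.
With uncorrelated errors the cross-covariances are all true-score covariance, so they carry over unchanged; only the diagonal terms shrink to ρᵢσᵢ².
True-score variance = [0.76 + 0.90] − 0.66 = 1.66 − 0.66 = 1.
Reliability = 1 / 1.34 = 0.746.

0.746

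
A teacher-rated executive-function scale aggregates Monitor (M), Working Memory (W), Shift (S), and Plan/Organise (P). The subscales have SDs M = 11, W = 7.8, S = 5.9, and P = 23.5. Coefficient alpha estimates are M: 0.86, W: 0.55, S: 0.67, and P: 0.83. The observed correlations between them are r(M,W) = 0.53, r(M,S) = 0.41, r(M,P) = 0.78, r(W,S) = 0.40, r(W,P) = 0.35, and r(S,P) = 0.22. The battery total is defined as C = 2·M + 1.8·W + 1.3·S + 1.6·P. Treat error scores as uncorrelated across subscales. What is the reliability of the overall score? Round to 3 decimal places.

Var(C) = 2²·11² + 1.8²·7.8² + 1.3²·5.9² + 1.6²·23.5² + 2·[3.6·11·7.8·0.53 + 2.6·11·5.9·0.41 + 3.2·11·23.5·0.78 + 2.34·7.8·5.9·0.40 + 2.88·7.8·23.5·0.35 + 2.08·5.9·23.5·0.22] = 2153.71 + 2338.79 = 4492.5.
Because errors are independent across components, Cov(Tᵢ,Tⱼ) = Cov(Xᵢ,Xⱼ); the off-diagonal part of the true-score variance is the same as above.
True-score variance = [2²·11²·0.86 + 1.8²·7.8²·0.55 + 1.3²·5.9²·0.67 + 1.6²·23.5²·0.83] + 2338.79 = 1737.49 + 2338.79 = 4076.28.
Reliability = 4076.28 / 4492.5 = 0.907.

0.907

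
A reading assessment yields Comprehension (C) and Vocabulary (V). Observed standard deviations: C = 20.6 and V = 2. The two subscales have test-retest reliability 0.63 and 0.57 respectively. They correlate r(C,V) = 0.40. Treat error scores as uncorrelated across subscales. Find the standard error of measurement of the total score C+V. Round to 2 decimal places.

Var(total) = 428.36 + 32.96 = 461.32.
True-score variance = 269.627 + 32.96 = 302.587, so reliability = 0.6559.
Error variance = 461.32 − 302.587 = 158.733; SEM = √158.733 = 12.60.

12.60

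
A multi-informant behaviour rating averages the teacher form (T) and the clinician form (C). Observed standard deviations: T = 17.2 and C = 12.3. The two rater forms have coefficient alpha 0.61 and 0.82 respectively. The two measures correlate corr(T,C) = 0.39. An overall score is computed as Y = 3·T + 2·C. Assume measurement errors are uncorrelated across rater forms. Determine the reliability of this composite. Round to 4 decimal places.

Var(Y) = 3²·17.2² + 2²·12.3² + 2·[6·17.2·12.3·0.39] = 3267.72 + 990.101 = 4257.82.
Under uncorrelated errors the observed covariances equal the true-score covariances, so only the own-variance terms attenuate.
True-score variance = [3²·17.2²·0.61 + 2²·12.3²·0.82] + 990.101 = 2120.39 + 990.101 = 3110.49.
Reliability = 3110.49 / 4257.82 = 0.7305.

0.7305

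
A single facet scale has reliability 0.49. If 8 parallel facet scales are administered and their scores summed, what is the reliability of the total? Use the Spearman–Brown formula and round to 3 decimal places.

0.885

ρ_k = kρ / (1 + (k−1)ρ) = 8·0.49 / (1 + 7·0.49) = 3.920 / 4.430 = 0.885.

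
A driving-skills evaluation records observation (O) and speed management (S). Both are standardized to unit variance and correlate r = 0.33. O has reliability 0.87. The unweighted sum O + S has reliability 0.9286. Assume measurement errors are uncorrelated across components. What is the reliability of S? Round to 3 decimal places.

0.940

Var(O+S) = 2 + 2·0.33 = 2.660.
True-score variance = ρ_O + ρ_S + 2·0.33, so 0.9286 = (0.87 + ρ_S + 0.66) / 2.660.
ρ_S = 0.9286·2.660 − 0.87 − 0.66 = 0.940.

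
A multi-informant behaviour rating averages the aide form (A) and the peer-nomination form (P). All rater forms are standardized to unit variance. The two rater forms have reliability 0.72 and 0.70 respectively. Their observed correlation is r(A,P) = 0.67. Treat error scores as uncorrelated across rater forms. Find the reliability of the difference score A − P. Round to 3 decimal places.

Var(A−P) = 1 + 1 − 2·0.67 = 2 − 1.34 = 0.66.
Under uncorrelated errors the observed covariances equal the true-score covariances, so only the own-variance terms attenuate.
True-score variance = [0.72 + 0.70] − 1.34 = 1.42 − 1.34 = 0.08.
Reliability = 0.08 / 0.66 = 0.121.

0.121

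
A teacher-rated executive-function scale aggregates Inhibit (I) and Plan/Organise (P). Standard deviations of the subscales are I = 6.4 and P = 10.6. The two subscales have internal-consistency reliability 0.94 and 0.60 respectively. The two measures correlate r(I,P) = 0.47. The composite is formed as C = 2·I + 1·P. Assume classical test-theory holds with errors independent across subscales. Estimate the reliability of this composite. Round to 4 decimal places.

Var(C) = 2²·6.4² + 10.6² + 2·[2·6.4·10.6·0.47] = 276.2 + 127.539 = 403.739.
Because errors are independent across components, Cov(Tᵢ,Tⱼ) = Cov(Xᵢ,Xⱼ); the off-diagonal part of the true-score variance is the same as above.
True-score variance = [2²·6.4²·0.94 + 10.6²·0.60] + 127.539 = 221.426 + 127.539 = 348.965.
Reliability = 348.965 / 403.739 = 0.8643.

0.8643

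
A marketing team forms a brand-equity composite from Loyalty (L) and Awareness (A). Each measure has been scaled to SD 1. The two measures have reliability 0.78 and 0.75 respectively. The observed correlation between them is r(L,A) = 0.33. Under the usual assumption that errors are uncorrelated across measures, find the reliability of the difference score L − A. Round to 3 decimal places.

0.649

Var(L−A) = 1 + 1 − 2·0.33 = 2 − 0.66 = 1.34.
Under uncorrelated errors the observed covariances equal the true-score covariances, so only the own-variance terms attenuate.
True-score variance = [0.78 + 0.75] − 0.66 = 1.53 − 0.66 = 0.87.
Reliability = 0.87 / 1.34 = 0.649.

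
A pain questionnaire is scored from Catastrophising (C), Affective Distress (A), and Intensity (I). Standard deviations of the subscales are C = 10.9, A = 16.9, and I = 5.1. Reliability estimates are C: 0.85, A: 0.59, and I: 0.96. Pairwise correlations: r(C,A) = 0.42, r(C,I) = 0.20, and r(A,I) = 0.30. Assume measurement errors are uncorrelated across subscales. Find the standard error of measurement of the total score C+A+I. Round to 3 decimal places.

Var(total) = 430.43 + 228.686 = 659.116.
True-score variance = 294.468 + 228.686 = 523.154, so reliability = 0.7937.
Error variance = 659.116 − 523.154 = 135.962; SEM = √135.962 = 11.660.

11.660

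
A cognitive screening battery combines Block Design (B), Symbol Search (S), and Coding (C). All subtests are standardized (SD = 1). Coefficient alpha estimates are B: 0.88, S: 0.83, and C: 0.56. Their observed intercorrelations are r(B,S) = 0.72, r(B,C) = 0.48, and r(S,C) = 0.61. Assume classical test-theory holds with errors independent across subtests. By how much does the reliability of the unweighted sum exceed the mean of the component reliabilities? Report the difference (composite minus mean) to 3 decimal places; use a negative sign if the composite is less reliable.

Var(sum) = 3 + 3.62 = 6.62; true-score variance = 2.27 + 3.62 = 5.89; composite reliability = 0.8897.
Mean component reliability = 0.7567.
Difference = 0.8897 − 0.7567 = 0.133.

0.133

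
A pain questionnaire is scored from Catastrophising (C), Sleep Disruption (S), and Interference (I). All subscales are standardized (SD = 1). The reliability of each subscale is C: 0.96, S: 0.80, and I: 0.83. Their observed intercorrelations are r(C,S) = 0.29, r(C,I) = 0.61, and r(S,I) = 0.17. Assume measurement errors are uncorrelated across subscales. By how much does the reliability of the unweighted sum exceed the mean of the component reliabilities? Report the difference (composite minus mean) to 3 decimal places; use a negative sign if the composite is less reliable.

0.057

Var(sum) = 3 + 2.14 = 5.14; true-score variance = 2.59 + 2.14 = 4.73; composite reliability = 0.9202.
Mean component reliability = 0.8633.
Difference = 0.9202 − 0.8633 = 0.057.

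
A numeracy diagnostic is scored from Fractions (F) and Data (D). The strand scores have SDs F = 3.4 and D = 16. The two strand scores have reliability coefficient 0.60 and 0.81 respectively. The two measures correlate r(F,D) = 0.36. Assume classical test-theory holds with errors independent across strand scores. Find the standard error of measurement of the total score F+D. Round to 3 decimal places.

Var(total) = 267.56 + 39.168 = 306.728.
True-score variance = 214.296 + 39.168 = 253.464, so reliability = 0.8263.
Error variance = 306.728 − 253.464 = 53.264; SEM = √53.264 = 7.298.

7.298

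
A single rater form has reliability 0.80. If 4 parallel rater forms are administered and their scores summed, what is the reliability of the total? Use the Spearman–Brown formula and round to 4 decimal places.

0.9412

ρ_k = kρ / (1 + (k−1)ρ) = 4·0.80 / (1 + 3·0.80) = 3.200 / 3.400 = 0.9412.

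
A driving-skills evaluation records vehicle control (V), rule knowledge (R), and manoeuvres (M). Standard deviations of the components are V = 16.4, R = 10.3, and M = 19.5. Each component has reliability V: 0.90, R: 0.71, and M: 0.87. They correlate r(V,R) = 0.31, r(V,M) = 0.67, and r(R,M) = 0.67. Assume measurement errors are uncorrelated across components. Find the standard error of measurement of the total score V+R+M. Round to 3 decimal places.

10.349

Var(total) = 755.3 + 802.401 = 1557.7.
True-score variance = 648.205 + 802.401 = 1450.61, so reliability = 0.9312.
Error variance = 1557.7 − 1450.61 = 107.095; SEM = √107.095 = 10.349.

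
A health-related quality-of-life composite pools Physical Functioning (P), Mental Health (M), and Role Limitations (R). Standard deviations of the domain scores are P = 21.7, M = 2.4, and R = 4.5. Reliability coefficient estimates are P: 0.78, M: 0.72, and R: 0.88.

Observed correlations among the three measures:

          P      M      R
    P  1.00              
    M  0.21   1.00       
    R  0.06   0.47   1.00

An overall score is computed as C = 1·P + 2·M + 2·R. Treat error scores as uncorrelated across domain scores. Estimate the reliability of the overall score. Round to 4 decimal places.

Var(C) = 21.7² + 2²·2.4² + 2²·4.5² + 2·[2·21.7·2.4·0.21 + 2·21.7·4.5·0.06 + 4·2.4·4.5·0.47] = 574.93 + 107.791 = 682.721.
With uncorrelated errors the cross-covariances are all true-score covariance, so they carry over unchanged; only the diagonal terms shrink to ρᵢσᵢ².
True-score variance = [21.7²·0.78 + 2²·2.4²·0.72 + 2²·4.5²·0.88] + 107.791 = 455.163 + 107.791 = 562.954.
Reliability = 562.954 / 682.721 = 0.8246.

0.8246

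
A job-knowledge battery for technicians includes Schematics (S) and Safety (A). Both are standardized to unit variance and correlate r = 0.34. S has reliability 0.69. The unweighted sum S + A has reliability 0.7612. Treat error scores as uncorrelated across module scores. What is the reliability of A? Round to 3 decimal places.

Var(S+A) = 2 + 2·0.34 = 2.680.
True-score variance = ρ_S + ρ_A + 2·0.34, so 0.7612 = (0.69 + ρ_A + 0.68) / 2.680.
ρ_A = 0.7612·2.680 − 0.69 − 0.68 = 0.670.

0.670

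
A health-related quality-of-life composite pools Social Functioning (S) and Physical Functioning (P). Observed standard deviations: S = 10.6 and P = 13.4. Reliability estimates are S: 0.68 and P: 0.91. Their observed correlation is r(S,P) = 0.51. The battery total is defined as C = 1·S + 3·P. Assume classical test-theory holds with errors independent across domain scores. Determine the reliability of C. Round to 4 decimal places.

0.9161

Var(C) = 10.6² + 3²·13.4² + 2·[3·10.6·13.4·0.51] = 1728.4 + 434.642 = 2163.04.
Under uncorrelated errors the observed covariances equal the true-score covariances, so only the own-variance terms attenuate.
True-score variance = [10.6²·0.68 + 3²·13.4²·0.91] + 434.642 = 1547 + 434.642 = 1981.64.
Reliability = 1981.64 / 2163.04 = 0.9161.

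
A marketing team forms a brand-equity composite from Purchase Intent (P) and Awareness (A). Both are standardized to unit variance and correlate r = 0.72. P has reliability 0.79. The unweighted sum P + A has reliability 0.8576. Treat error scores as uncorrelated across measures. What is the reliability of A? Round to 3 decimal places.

Var(P+A) = 2 + 2·0.72 = 3.440.
True-score variance = ρ_P + ρ_A + 2·0.72, so 0.8576 = (0.79 + ρ_A + 1.44) / 3.440.
ρ_A = 0.8576·3.440 − 0.79 − 1.44 = 0.720.

0.720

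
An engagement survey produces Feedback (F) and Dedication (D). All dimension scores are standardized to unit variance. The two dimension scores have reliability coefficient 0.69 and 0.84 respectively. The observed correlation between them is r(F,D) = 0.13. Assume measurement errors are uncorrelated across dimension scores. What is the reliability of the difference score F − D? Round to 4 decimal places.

Var(F−D) = 1 + 1 − 2·0.13 = 2 − 0.26 = 1.74.
Because errors are independent across components, Cov(Tᵢ,Tⱼ) = Cov(Xᵢ,Xⱼ); the off-diagonal part of the true-score variance is the same as above.
True-score variance = [0.69 + 0.84] − 0.26 = 1.53 − 0.26 = 1.27.
Reliability = 1.27 / 1.74 = 0.7299.

0.7299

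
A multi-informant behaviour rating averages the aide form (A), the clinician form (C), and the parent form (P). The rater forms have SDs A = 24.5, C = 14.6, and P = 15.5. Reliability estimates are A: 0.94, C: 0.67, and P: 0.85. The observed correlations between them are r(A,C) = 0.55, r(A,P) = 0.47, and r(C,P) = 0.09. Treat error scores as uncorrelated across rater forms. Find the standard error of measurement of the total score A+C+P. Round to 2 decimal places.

Var(total) = 1053.66 + 791.169 = 1844.83.
True-score variance = 911.265 + 791.169 = 1702.43, so reliability = 0.9228.
Error variance = 1844.83 − 1702.43 = 142.395; SEM = √142.395 = 11.93.

11.93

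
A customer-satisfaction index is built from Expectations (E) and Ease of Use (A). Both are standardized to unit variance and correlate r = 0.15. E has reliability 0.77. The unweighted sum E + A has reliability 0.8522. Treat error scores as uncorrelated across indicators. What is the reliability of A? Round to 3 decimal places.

Var(E+A) = 2 + 2·0.15 = 2.300.
True-score variance = ρ_E + ρ_A + 2·0.15, so 0.8522 = (0.77 + ρ_A + 0.30) / 2.300.
ρ_A = 0.8522·2.300 − 0.77 − 0.30 = 0.890.

0.890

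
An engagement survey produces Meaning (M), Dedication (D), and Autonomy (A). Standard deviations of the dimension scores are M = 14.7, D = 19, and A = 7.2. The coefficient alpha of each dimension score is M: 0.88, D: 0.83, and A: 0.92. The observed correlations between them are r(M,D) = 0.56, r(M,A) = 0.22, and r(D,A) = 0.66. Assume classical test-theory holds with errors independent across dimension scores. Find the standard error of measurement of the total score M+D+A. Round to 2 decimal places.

9.56

Var(total) = 628.93 + 539.962 = 1168.89.
True-score variance = 537.482 + 539.962 = 1077.44, so reliability = 0.9218.
Error variance = 1168.89 − 1077.44 = 91.448; SEM = √91.448 = 9.56.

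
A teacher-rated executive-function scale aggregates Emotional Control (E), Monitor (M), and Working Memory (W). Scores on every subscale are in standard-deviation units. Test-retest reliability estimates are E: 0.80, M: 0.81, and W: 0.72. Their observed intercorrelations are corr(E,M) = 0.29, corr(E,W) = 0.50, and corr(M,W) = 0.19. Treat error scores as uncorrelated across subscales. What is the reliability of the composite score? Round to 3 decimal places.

0.865

Var(E+M+W) = 3 + 2·[0.29 + 0.50 + 0.19] = 3 + 1.96 = 4.96.
Because errors are independent across components, Cov(Tᵢ,Tⱼ) = Cov(Xᵢ,Xⱼ); the off-diagonal part of the true-score variance is the same as above.
True-score variance = [0.80 + 0.81 + 0.72] + 1.96 = 2.33 + 1.96 = 4.29.
Reliability = 4.29 / 4.96 = 0.865.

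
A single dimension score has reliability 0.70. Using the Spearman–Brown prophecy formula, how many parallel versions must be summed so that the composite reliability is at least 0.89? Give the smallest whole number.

4

k ≥ ρ*(1−ρ₁)/(ρ₁(1−ρ*)) = 0.89·0.30 / (0.70·0.11) = 3.468.
Smallest integer k = 4.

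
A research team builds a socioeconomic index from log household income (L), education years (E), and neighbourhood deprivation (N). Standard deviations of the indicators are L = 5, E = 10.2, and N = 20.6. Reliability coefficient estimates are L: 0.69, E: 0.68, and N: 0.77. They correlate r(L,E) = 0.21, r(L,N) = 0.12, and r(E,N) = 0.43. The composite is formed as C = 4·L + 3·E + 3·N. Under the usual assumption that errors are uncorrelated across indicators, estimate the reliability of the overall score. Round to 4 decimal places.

0.8225

Var(C) = 4²·5² + 3²·10.2² + 3²·20.6² + 2·[12·5·10.2·0.21 + 12·5·20.6·0.12 + 9·10.2·20.6·0.43] = 5155.6 + 2180.01 = 7335.61.
Under uncorrelated errors the observed covariances equal the true-score covariances, so only the own-variance terms attenuate.
True-score variance = [4²·5²·0.69 + 3²·10.2²·0.68 + 3²·20.6²·0.77] + 2180.01 = 3853.54 + 2180.01 = 6033.55.
Reliability = 6033.55 / 7335.61 = 0.8225.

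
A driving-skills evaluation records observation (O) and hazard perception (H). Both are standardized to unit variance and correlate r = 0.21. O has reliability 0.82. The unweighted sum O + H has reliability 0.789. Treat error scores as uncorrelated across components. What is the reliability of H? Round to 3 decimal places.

0.669

Var(O+H) = 2 + 2·0.21 = 2.420.
True-score variance = ρ_O + ρ_H + 2·0.21, so 0.789 = (0.82 + ρ_H + 0.42) / 2.420.
ρ_H = 0.789·2.420 − 0.82 − 0.42 = 0.669.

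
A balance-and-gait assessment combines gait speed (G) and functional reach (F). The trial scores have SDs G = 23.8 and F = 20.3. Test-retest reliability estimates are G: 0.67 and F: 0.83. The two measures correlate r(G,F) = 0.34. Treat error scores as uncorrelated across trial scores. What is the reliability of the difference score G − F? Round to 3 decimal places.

0.605

Var(G−F) = 23.8² + 20.3² − 2·23.8·20.3·0.34 = 978.53 − 328.535 = 649.995.
Because errors are independent across components, Cov(Tᵢ,Tⱼ) = Cov(Xᵢ,Xⱼ); the off-diagonal part of the true-score variance is the same as above.
True-score variance = [23.8²·0.67 + 20.3²·0.83] − 328.535 = 721.55 − 328.535 = 393.014.
Reliability = 393.014 / 649.995 = 0.605.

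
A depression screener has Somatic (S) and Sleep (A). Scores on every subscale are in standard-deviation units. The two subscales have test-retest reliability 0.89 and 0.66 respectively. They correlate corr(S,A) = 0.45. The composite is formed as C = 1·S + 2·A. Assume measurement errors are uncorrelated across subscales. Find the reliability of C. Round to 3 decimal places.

0.784

Var(C) = 1 + 2² + 2·[2·0.45] = 5 + 1.8 = 6.8.
Because errors are independent across components, Cov(Tᵢ,Tⱼ) = Cov(Xᵢ,Xⱼ); the off-diagonal part of the true-score variance is the same as above.
True-score variance = [0.89 + 2²·0.66] + 1.8 = 3.53 + 1.8 = 5.33.
Reliability = 5.33 / 6.8 = 0.784.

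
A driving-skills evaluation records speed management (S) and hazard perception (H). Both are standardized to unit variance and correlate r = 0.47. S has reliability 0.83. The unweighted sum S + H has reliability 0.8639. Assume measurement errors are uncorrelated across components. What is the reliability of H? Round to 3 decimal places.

0.770

Var(S+H) = 2 + 2·0.47 = 2.940.
True-score variance = ρ_S + ρ_H + 2·0.47, so 0.8639 = (0.83 + ρ_H + 0.94) / 2.940.
ρ_H = 0.8639·2.940 − 0.83 − 0.94 = 0.770.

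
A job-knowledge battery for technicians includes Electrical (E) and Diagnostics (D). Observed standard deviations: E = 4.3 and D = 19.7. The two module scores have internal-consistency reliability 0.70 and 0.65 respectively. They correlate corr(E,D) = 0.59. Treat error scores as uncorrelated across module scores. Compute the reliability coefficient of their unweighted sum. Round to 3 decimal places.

Var(E+D) = 4.3² + 19.7² + 2·[4.3·19.7·0.59] = 406.58 + 99.9578 = 506.538.
Under uncorrelated errors the observed covariances equal the true-score covariances, so only the own-variance terms attenuate.
True-score variance = [4.3²·0.70 + 19.7²·0.65] + 99.9578 = 265.202 + 99.9578 = 365.159.
Reliability = 365.159 / 506.538 = 0.721.

0.721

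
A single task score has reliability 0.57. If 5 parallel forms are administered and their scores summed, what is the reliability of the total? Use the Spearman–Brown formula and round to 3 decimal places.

0.869

ρ_k = kρ / (1 + (k−1)ρ) = 5·0.57 / (1 + 4·0.57) = 2.850 / 3.280 = 0.869.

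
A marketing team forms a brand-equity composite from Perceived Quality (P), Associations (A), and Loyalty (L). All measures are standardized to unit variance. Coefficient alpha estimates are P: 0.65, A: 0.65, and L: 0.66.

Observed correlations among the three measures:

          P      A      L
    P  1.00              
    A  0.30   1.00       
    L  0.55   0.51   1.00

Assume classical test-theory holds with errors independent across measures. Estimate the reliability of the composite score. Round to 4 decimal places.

Var(P+A+L) = 3 + 2·[0.30 + 0.55 + 0.51] = 3 + 2.72 = 5.72.
With uncorrelated errors the cross-covariances are all true-score covariance, so they carry over unchanged; only the diagonal terms shrink to ρᵢσᵢ².
True-score variance = [0.65 + 0.65 + 0.66] + 2.72 = 1.96 + 2.72 = 4.68.
Reliability = 4.68 / 5.72 = 0.8182.

0.8182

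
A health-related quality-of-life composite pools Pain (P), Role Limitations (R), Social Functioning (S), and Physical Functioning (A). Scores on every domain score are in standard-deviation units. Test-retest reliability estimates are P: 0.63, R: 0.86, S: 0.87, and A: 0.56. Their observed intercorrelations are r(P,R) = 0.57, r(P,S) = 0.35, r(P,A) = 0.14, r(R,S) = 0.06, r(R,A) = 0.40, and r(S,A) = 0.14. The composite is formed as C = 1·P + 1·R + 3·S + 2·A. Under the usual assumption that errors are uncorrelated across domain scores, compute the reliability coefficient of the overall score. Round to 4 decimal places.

0.8467

Var(C) = 1 + 1 + 3² + 2² + 2·[0.57 + 3·0.35 + 2·0.14 + 3·0.06 + 2·0.40 + 6·0.14] = 15 + 7.44 = 22.44.
Because errors are independent across components, Cov(Tᵢ,Tⱼ) = Cov(Xᵢ,Xⱼ); the off-diagonal part of the true-score variance is the same as above.
True-score variance = [0.63 + 0.86 + 3²·0.87 + 2²·0.56] + 7.44 = 11.56 + 7.44 = 19.
Reliability = 19 / 22.44 = 0.8467.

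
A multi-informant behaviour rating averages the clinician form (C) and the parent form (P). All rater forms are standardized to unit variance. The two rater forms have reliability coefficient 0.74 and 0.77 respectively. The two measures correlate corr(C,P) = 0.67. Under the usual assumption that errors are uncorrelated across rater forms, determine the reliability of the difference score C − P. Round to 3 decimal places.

Var(C−P) = 1 + 1 − 2·0.67 = 2 − 1.34 = 0.66.
Because errors are independent across components, Cov(Tᵢ,Tⱼ) = Cov(Xᵢ,Xⱼ); the off-diagonal part of the true-score variance is the same as above.
True-score variance = [0.74 + 0.77] − 1.34 = 1.51 − 1.34 = 0.17.
Reliability = 0.17 / 0.66 = 0.258.

0.258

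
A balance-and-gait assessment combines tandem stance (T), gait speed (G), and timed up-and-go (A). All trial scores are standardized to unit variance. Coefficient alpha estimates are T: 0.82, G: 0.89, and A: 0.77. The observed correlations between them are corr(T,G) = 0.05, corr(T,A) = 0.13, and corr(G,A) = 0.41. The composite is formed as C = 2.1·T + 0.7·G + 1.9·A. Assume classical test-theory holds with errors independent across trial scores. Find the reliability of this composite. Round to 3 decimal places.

0.844

Var(C) = 2.1² + 0.7² + 1.9² + 2·[1.47·0.05 + 3.99·0.13 + 1.33·0.41] = 8.51 + 2.275 = 10.785.
Under uncorrelated errors the observed covariances equal the true-score covariances, so only the own-variance terms attenuate.
True-score variance = [2.1²·0.82 + 0.7²·0.89 + 1.9²·0.77] + 2.275 = 6.832 + 2.275 = 9.107.
Reliability = 9.107 / 10.785 = 0.844.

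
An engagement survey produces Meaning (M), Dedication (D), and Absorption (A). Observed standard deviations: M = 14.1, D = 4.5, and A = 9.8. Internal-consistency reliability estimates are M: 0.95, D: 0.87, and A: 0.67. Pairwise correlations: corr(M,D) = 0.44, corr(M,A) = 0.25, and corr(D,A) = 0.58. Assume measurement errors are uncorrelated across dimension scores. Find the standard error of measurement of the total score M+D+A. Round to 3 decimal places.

6.653

Var(total) = 315.1 + 176.082 = 491.182.
True-score variance = 270.834 + 176.082 = 446.916, so reliability = 0.9099.
Error variance = 491.182 − 446.916 = 44.2662; SEM = √44.2662 = 6.653.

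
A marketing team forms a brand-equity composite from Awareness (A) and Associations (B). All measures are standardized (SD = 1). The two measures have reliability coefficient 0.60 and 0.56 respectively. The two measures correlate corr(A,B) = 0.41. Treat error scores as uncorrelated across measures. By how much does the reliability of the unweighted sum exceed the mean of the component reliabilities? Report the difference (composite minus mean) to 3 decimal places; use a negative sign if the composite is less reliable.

Var(sum) = 2 + 0.82 = 2.82; true-score variance = 1.16 + 0.82 = 1.98; composite reliability = 0.7021.
Mean component reliability = 0.5800.
Difference = 0.7021 − 0.5800 = 0.122.

0.122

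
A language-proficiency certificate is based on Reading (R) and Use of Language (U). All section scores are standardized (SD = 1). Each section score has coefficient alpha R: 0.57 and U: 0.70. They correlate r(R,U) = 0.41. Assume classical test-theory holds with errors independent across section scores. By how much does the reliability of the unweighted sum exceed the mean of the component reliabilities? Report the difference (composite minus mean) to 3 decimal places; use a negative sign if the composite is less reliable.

Var(sum) = 2 + 0.82 = 2.82; true-score variance = 1.27 + 0.82 = 2.09; composite reliability = 0.7411.
Mean component reliability = 0.6350.
Difference = 0.7411 − 0.6350 = 0.106.

0.106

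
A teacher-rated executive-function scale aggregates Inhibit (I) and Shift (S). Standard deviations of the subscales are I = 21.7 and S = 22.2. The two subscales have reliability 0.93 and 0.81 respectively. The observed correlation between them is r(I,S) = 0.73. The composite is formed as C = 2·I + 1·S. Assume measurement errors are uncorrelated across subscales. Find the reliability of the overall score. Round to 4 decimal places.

0.9404

Var(C) = 2²·21.7² + 22.2² + 2·[2·21.7·22.2·0.73] = 2376.4 + 1406.68 = 3783.08.
With uncorrelated errors the cross-covariances are all true-score covariance, so they carry over unchanged; only the diagonal terms shrink to ρᵢσᵢ².
True-score variance = [2²·21.7²·0.93 + 22.2²·0.81] + 1406.68 = 2150.91 + 1406.68 = 3557.59.
Reliability = 3557.59 / 3783.08 = 0.9404.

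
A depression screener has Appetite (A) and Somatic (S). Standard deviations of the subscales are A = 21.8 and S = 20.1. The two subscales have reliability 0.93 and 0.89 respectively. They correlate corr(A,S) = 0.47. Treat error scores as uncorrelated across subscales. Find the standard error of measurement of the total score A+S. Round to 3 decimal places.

8.815

Var(total) = 879.25 + 411.889 = 1291.14.
True-score variance = 801.542 + 411.889 = 1213.43, so reliability = 0.9398.
Error variance = 1291.14 − 1213.43 = 77.7079; SEM = √77.7079 = 8.815.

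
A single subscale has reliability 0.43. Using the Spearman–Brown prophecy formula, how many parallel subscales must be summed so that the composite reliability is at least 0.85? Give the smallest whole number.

8

k ≥ ρ*(1−ρ₁)/(ρ₁(1−ρ*)) = 0.85·0.57 / (0.43·0.15) = 7.512.
Smallest integer k = 8.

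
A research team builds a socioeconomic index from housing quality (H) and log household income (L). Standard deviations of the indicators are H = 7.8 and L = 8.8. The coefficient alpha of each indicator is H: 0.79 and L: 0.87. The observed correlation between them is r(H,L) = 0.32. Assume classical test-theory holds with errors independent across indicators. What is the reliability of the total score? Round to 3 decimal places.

Var(H+L) = 7.8² + 8.8² + 2·[7.8·8.8·0.32] = 138.28 + 43.9296 = 182.21.
Because errors are independent across components, Cov(Tᵢ,Tⱼ) = Cov(Xᵢ,Xⱼ); the off-diagonal part of the true-score variance is the same as above.
True-score variance = [7.8²·0.79 + 8.8²·0.87] + 43.9296 = 115.436 + 43.9296 = 159.366.
Reliability = 159.366 / 182.21 = 0.875.

0.875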